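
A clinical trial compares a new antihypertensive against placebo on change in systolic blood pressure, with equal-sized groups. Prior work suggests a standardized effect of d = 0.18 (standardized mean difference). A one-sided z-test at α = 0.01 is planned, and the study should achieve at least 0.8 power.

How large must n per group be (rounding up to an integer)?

n = 620 per group

Set Φ(δ − 2.326) = 0.8; then δ − 2.326 = Φ⁻¹(0.8) = 0.842, giving δ = 3.168.
δ = d·√(n/2) ⇒ n = 2(δ/d)² = 2 × (3.168 / 0.18)² = 619.51.
Round up to the next whole unit.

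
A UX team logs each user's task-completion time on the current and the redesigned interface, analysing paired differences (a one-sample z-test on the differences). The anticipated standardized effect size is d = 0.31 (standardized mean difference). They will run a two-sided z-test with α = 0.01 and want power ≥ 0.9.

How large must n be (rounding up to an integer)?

n = 155

Set Φ(δ − 2.576) = 0.9; then δ − 2.576 = Φ⁻¹(0.9) = 1.282, giving δ = 3.857.
(The Φ(−δ − z_{α/2}) term is vanishingly small for δ > 0 and is dropped in the standard sample-size formula.)
δ = d·√n ⇒ n = (δ/d)² = (3.857 / 0.31)² = 154.83.
Rounding up, n = 155.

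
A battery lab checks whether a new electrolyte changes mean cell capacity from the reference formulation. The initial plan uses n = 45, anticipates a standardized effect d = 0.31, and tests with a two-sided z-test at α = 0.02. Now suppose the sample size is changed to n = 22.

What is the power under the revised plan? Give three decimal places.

With n = 22: δ = d·√n = 0.31 × √22 = 1.4540. Critical value z_{0.01} = 2.326.
Revised power = Φ(δ − 2.326) + Φ(−δ − 2.326) = Φ(-0.872) + Φ(-3.780) = 0.1915 + 0.0001 = 0.1916.

Power ≈ 0.192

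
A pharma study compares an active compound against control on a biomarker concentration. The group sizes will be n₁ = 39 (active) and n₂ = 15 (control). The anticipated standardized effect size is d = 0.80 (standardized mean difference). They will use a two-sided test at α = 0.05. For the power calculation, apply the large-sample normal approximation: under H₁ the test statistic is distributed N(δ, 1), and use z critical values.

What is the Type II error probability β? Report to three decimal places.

Noncentrality parameter: δ = d / √(1/n₁ + 1/n₂) = 0.80 / √(1/39 + 1/15) = 2.6331
Two-sided α = 0.05 → critical value z_{0.025} = 1.960.
Power = Φ(δ − 1.960) + Φ(−δ − 1.960) = Φ(0.673) + Φ(-4.593) = 0.7496 + 0.0000 = 0.7496.
Type II error: β = 1 − power = 1 − 0.7496 = 0.2504.

β ≈ 0.250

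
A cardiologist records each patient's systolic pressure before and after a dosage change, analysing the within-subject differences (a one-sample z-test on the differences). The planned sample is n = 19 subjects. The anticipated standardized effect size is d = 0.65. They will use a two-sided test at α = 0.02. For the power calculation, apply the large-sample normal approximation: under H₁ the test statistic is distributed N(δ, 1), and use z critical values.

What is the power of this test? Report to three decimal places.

Power ≈ 0.694

Noncentrality parameter: δ = d·√n = 0.65 × √19 = 2.8333
Critical value for a two-sided test at α = 0.02: z_{α/2} = 2.326.
Power = Φ(δ − 2.326) + Φ(−δ − 2.326) = Φ(0.507) + Φ(-5.160) = 0.6939 + 0.0000 = 0.6939.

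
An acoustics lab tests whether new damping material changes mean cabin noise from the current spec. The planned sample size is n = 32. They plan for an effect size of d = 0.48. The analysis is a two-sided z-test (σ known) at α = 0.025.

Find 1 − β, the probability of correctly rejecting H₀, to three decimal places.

Noncentrality parameter: δ = d·√n = 0.48 × √32 = 2.7153
Two-sided α = 0.025 → critical value z_{0.0125} = 2.241.
Power = Φ(δ − 2.241) + Φ(−δ − 2.241) = Φ(0.474) + Φ(-4.957) = 0.6822 + 0.0000 = 0.6822.

Power ≈ 0.682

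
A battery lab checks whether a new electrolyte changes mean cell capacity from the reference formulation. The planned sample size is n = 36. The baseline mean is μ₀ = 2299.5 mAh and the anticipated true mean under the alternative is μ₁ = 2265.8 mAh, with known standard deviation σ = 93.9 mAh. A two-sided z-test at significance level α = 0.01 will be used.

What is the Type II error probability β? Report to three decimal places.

Standardized effect: d = |μ₁ − μ₀| / σ = |2265.8 − 2299.5| / 93.9 = 0.3589
Noncentrality parameter: δ = d·√n = 0.3589 × √36 = 2.1534
Critical value for a two-sided test at α = 0.01: z_{α/2} = 2.576.
Power = Φ(δ − 2.576) + Φ(−δ − 2.576) = Φ(-0.422) + Φ(-4.729) = 0.3363 + 0.0000 = 0.3363.
Type II error: β = 1 − power = 1 − 0.3363 = 0.6637.

β ≈ 0.664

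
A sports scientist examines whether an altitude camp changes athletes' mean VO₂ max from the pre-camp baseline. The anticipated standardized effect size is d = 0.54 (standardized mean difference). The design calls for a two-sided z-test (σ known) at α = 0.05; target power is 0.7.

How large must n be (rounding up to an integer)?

For power 0.7 need Φ(δ − z_{0.025}) = 0.7, so δ = z_{0.025} + z_{0.30} = 1.960 + 0.524 = 2.484.
(The Φ(−δ − z_{α/2}) term is vanishingly small for δ > 0 and is dropped in the standard sample-size formula.)
δ = d·√n ⇒ n = (δ/d)² = (2.484 / 0.54)² = 21.17.
Rounding up, n = 22.

n = 22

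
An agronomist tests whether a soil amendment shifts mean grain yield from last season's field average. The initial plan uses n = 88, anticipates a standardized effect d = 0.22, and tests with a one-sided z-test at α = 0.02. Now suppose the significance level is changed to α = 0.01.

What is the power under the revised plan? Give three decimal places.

δ = d·√n = 0.22 × √88 = 2.0638 (unchanged). New critical value: z_{0.01} = 2.326.
Revised power = Φ(δ − 2.326) = Φ(-0.263) = 0.3964.

Power ≈ 0.396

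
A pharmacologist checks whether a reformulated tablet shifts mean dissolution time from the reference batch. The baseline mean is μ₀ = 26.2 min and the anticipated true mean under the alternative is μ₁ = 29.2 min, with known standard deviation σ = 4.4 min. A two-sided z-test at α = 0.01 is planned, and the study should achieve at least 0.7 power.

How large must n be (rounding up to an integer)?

n = 21

Standardized effect: d = |μ₁ − μ₀| / σ = |29.2 − 26.2| / 4.4 = 0.6818
Set Φ(δ − 2.576) = 0.7; then δ − 2.576 = Φ⁻¹(0.7) = 0.524, giving δ = 3.100.
(The Φ(−δ − z_{α/2}) term is vanishingly small for δ > 0 and is dropped in the standard sample-size formula.)
δ = d·√n ⇒ n = (δ/d)² = (3.100 / 0.6818)² = 20.68.
Rounding up, n = 21.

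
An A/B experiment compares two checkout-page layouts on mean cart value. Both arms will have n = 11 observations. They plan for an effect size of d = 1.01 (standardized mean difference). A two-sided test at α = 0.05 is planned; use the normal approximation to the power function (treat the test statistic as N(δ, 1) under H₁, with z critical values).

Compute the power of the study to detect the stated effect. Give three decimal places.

Power ≈ 0.659

Noncentrality parameter: δ = d·√(n/2) = 1.01 × √(11/2) = 2.3687
Two-sided α = 0.05 → critical value z_{0.025} = 1.960.
Power = Φ(δ − 1.960) + Φ(−δ − 1.960) = Φ(0.409) + Φ(-4.329) = 0.6586 + 0.0000 = 0.6586.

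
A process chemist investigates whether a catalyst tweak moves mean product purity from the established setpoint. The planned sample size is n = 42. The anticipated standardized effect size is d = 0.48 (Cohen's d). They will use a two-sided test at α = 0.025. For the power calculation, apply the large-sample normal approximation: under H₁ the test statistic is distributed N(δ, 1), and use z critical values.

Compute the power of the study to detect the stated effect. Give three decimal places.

Power ≈ 0.808

Noncentrality parameter: δ = d·√n = 0.48 × √42 = 3.1108
Two-sided α = 0.025 → critical value z_{0.0125} = 2.241.
Power = Φ(δ − 2.241) + Φ(−δ − 2.241) = Φ(0.869) + Φ(-5.352) = 0.8077 + 0.0000 = 0.8077.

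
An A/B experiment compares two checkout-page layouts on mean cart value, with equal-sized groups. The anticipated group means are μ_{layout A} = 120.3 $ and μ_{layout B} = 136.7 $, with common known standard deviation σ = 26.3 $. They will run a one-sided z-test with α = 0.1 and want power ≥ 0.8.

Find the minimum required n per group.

Standardized effect: d = |μ_{layout A} − μ_{layout B}| / σ = |120.3 − 136.7| / 26.3 = 0.6236
For power 0.8 need Φ(δ − z_{0.1}) = 0.8, so δ = z_{0.1} + z_{0.20} = 1.282 + 0.842 = 2.123.
δ = d·√(n/2) ⇒ n = 2(δ/d)² = 2 × (2.123 / 0.6236)² = 23.19.
Round up to the next whole unit.

n = 24 per group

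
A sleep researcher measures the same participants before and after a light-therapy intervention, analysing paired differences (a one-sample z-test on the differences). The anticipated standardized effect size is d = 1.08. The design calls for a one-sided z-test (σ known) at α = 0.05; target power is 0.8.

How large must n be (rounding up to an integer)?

Set Φ(δ − 1.645) = 0.8; then δ − 1.645 = Φ⁻¹(0.8) = 0.842, giving δ = 2.486.
δ = d·√n ⇒ n = (δ/d)² = (2.486 / 1.08)² = 5.30.
Rounding up, n = 6.

n = 6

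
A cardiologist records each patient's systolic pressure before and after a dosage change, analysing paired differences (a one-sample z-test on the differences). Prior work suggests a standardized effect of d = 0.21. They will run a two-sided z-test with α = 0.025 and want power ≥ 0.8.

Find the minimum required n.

Set Φ(δ − 2.241) = 0.8; then δ − 2.241 = Φ⁻¹(0.8) = 0.842, giving δ = 3.083.
(For δ > 0 the lower-tail rejection region contributes negligibly to power, so the one-term inversion is standard.)
δ = d·√n ⇒ n = (δ/d)² = (3.083 / 0.21)² = 215.53.
Rounding up, n = 216.

n = 216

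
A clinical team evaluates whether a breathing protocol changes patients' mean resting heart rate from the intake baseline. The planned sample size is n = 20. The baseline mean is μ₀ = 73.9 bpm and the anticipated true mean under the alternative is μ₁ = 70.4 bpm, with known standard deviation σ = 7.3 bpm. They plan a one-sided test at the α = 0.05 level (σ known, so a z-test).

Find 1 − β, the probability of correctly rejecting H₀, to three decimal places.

Power ≈ 0.691

Standardized effect: d = |μ₁ − μ₀| / σ = |70.4 − 73.9| / 7.3 = 0.4795
Noncentrality parameter: δ = d·√n = 0.4795 × √20 = 2.1442
Critical value for a one-sided test at α = 0.05: z_α = 1.645.
Power = P(Z > 1.645 − δ) = Φ(0.499) = 0.6912.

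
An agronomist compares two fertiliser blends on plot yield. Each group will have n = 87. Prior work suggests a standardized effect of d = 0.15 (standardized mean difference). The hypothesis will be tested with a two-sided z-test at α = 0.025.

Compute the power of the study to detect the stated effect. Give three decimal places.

Power ≈ 0.106

Noncentrality parameter: δ = d·√(n/2) = 0.15 × √(87/2) = 0.9893
Two-sided α = 0.025 → critical value z_{0.0125} = 2.241.
Power = Φ(δ − 2.241) + Φ(−δ − 2.241) = Φ(-1.252) + Φ(-3.231) = 0.1053 + 0.0006 = 0.1059.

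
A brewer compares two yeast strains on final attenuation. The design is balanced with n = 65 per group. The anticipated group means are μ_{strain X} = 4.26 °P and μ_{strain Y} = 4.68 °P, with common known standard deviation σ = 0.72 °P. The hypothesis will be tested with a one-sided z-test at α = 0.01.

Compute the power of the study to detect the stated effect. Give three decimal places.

Power ≈ 0.841

Standardized effect: d = |μ_{strain X} − μ_{strain Y}| / σ = |4.26 − 4.68| / 0.72 = 0.5833
Noncentrality parameter: δ = d·√(n/2) = 0.5833 × √(65/2) = 3.3255
Critical value for a one-sided test at α = 0.01: z_α = 2.326.
Power = P(Z > 2.326 − δ) = Φ(0.999) = 0.8411.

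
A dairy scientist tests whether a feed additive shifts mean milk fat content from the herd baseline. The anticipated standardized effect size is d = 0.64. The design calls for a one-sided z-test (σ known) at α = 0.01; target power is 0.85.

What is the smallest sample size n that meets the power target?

Set Φ(δ − 2.326) = 0.85; then δ − 2.326 = Φ⁻¹(0.85) = 1.036, giving δ = 3.363.
δ = d·√n ⇒ n = (δ/d)² = (3.363 / 0.64)² = 27.61.
Round up to the next whole unit.

n = 28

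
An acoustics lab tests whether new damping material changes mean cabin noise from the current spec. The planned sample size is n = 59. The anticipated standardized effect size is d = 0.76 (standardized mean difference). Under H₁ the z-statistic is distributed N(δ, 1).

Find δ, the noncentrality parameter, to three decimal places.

δ ≈ 5.838

The noncentrality parameter scales effect size by the design's sample-size factor: δ = d·√n = 0.76 × √59 = 5.8377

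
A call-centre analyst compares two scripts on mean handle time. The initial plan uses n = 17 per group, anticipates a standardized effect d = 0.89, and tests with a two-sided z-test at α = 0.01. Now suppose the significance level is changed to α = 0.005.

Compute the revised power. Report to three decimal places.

δ = d·√(n/2) = 0.89 × √(17/2) = 2.5948 (unchanged). New critical value: z_{0.0025} = 2.807.
Revised power = Φ(δ − 2.807) + Φ(−δ − 2.807) = Φ(-0.212) + Φ(-5.402) = 0.4160 + 0.0000 = 0.4160.

Power ≈ 0.416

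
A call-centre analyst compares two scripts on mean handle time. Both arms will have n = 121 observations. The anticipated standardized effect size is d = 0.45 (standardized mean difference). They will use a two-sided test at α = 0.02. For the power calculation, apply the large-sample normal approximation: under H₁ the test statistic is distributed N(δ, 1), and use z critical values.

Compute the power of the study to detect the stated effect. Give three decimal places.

Power ≈ 0.880

Noncentrality parameter: δ = d·√(n/2) = 0.45 × √(121/2) = 3.5002
Two-sided α = 0.02 → critical value z_{0.01} = 2.326.
Power = Φ(δ − 2.326) + Φ(−δ − 2.326) = Φ(1.174) + Φ(-5.827) = 0.8798 + 0.0000 = 0.8798.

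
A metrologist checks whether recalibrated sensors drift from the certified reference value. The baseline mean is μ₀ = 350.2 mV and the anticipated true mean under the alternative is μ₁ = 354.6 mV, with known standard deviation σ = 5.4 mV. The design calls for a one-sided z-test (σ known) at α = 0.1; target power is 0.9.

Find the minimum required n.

Standardized effect: d = |μ₁ − μ₀| / σ = |354.6 − 350.2| / 5.4 = 0.8148
Set Φ(δ − 1.282) = 0.9; then δ − 1.282 = Φ⁻¹(0.9) = 1.282, giving δ = 2.563.
δ = d·√n ⇒ n = (δ/d)² = (2.563 / 0.8148)² = 9.89.
Rounding up, n = 10.

n = 10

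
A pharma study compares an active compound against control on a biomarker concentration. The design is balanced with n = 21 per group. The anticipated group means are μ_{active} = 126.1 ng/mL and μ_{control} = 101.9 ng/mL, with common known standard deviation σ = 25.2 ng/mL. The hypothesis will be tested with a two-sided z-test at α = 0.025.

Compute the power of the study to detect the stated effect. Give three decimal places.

Power ≈ 0.808

Standardized effect: d = |μ_{active} − μ_{control}| / σ = |126.1 − 101.9| / 25.2 = 0.9603
Noncentrality parameter: δ = d·√(n/2) = 0.9603 × √(21/2) = 3.1118
Two-sided α = 0.025 → critical value z_{0.0125} = 2.241.
Power = Φ(δ − 2.241) + Φ(−δ − 2.241) = Φ(0.870) + Φ(-5.353) = 0.8080 + 0.0000 = 0.8080.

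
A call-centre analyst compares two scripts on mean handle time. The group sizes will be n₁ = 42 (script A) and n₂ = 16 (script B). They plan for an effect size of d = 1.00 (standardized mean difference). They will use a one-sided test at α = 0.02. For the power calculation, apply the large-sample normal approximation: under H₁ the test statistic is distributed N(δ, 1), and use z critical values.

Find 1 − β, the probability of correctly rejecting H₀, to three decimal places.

Power ≈ 0.912

Noncentrality parameter: λ = d / √(1/n₁ + 1/n₂) = 1.00 / √(1/42 + 1/16) = 3.4039
One-sided α = 0.02 → critical value z_{0.02} = 2.054.
Power = P(Z > 2.054 − λ) = Φ(1.350) = 0.9115.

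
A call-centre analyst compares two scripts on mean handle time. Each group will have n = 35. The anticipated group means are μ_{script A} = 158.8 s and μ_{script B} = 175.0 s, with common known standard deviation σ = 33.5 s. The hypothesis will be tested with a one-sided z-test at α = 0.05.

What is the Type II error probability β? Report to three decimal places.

Standardized effect: d = |μ_{script A} − μ_{script B}| / σ = |158.8 − 175.0| / 33.5 = 0.4836
Noncentrality parameter: δ = d·√(n/2) = 0.4836 × √(35/2) = 2.0230
One-sided α = 0.05 → critical value z_{0.05} = 1.645.
Power = Φ(δ − 1.645) = Φ(0.378) = 0.6473.
Type II error: β = 1 − power = 1 − 0.6473 = 0.3527.

β ≈ 0.353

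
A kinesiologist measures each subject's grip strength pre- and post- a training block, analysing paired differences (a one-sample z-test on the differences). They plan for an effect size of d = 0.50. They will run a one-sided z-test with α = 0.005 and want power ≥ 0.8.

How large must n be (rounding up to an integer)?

For power 0.8 need Φ(δ − z_{0.005}) = 0.8, so δ = z_{0.005} + z_{0.20} = 2.576 + 0.842 = 3.417.
δ = d·√n ⇒ n = (δ/d)² = (3.417 / 0.50)² = 46.72.
Rounding up, n = 47.

n = 47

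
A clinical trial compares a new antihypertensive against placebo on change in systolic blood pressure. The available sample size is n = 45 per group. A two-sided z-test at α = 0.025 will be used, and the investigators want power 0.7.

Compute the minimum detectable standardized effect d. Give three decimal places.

Need Φ(δ − 2.241) = 0.7, so δ = 2.241 + 0.524 = 2.766.
(Lower-tail contribution to power is negligible for δ > 0.)
δ = d·√(n/2) ⇒ d = δ/√(n/2) = 2.766/√(45/2) = 0.5831.

d ≈ 0.583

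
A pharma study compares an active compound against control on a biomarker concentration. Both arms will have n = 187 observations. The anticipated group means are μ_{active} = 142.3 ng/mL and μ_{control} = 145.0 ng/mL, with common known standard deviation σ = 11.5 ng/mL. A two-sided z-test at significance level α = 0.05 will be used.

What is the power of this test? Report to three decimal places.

Power ≈ 0.622

Standardized effect: d = |μ_{active} − μ_{control}| / σ = |142.3 − 145.0| / 11.5 = 0.2348
Noncentrality parameter: δ = d·√(n/2) = 0.2348 × √(187/2) = 2.2702
Critical value for a two-sided test at α = 0.05: z_{α/2} = 1.960.
Power = Φ(δ − 1.960) + Φ(−δ − 1.960) = Φ(0.310) + Φ(-4.230) = 0.6218 + 0.0000 = 0.6218.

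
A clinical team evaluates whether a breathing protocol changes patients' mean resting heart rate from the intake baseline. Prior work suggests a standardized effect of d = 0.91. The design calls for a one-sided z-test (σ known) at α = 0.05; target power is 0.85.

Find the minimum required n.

For power 0.85 need Φ(δ − z_{0.05}) = 0.85, so δ = z_{0.05} + z_{0.15} = 1.645 + 1.036 = 2.681.
δ = d·√n ⇒ n = (δ/d)² = (2.681 / 0.91)² = 8.68.
Rounding up, n = 9.

n = 9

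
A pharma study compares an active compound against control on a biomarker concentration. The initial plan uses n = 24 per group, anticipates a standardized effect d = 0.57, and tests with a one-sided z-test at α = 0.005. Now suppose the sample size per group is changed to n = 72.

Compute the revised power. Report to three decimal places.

With n = 72 per group: δ = d·√(n/2) = 0.57 × √(72/2) = 3.4200. Critical value z_{0.005} = 2.576.
Revised power = P(Z > 2.576 − δ) = Φ(0.844) = 0.8007.

Power ≈ 0.801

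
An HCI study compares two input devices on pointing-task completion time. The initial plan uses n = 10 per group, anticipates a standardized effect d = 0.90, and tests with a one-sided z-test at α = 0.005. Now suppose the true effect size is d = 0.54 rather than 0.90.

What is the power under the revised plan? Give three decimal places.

Power ≈ 0.086

With d = 0.54: δ = d·√(n/2) = 0.54 × √(10/2) = 1.2075. Critical value z_{0.005} = 2.576.
Revised power = Φ(δ − 2.576) = Φ(-1.368) = 0.0856.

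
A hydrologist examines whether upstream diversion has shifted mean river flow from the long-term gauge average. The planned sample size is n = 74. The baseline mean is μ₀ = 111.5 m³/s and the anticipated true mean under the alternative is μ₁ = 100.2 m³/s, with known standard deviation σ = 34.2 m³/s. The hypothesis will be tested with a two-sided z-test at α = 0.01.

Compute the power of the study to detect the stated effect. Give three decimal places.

Standardized effect: d = |μ₁ − μ₀| / σ = |100.2 − 111.5| / 34.2 = 0.3304
Noncentrality parameter: δ = d·√n = 0.3304 × √74 = 2.8423
Critical value for a two-sided test at α = 0.01: z_{α/2} = 2.576.
Power = Φ(δ − 2.576) + Φ(−δ − 2.576) = Φ(0.266) + Φ(-5.418) = 0.6051 + 0.0000 = 0.6051.

Power ≈ 0.605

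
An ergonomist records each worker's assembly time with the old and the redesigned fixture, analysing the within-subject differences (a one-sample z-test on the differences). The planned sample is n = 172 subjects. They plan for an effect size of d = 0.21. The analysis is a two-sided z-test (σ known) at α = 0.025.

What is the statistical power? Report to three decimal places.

Noncentrality parameter: δ = d·√n = 0.21 × √172 = 2.7541
Critical value for a two-sided test at α = 0.025: z_{α/2} = 2.241.
Power = Φ(δ − 2.241) + Φ(−δ − 2.241) = Φ(0.513) + Φ(-4.996) = 0.6959 + 0.0000 = 0.6959.

Power ≈ 0.696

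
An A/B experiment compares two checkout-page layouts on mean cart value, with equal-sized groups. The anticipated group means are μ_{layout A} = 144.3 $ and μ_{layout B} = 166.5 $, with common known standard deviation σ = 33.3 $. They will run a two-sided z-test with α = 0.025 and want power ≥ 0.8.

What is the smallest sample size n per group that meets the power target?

n = 43 per group

Standardized effect: d = |μ_{layout A} − μ_{layout B}| / σ = |144.3 − 166.5| / 33.3 = 0.6667
For power 0.8 need Φ(δ − z_{0.0125}) = 0.8, so δ = z_{0.0125} + z_{0.20} = 2.241 + 0.842 = 3.083.
(Ignoring the negligible lower-tail rejection probability gives the usual closed-form inversion.)
δ = d·√(n/2) ⇒ n = 2(δ/d)² = 2 × (3.083 / 0.6667)² = 42.77.
Rounding up, n = 43 per group.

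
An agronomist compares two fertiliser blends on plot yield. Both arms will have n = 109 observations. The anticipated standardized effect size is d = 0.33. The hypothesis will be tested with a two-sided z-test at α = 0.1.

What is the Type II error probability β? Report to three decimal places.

β ≈ 0.214

Noncentrality parameter: λ = d·√(n/2) = 0.33 × √(109/2) = 2.4362
Two-sided α = 0.1 → critical value z_{0.05} = 1.645.
Power = Φ(λ − 1.645) + Φ(−λ − 1.645) = Φ(0.791) + Φ(-4.081) = 0.7856 + 0.0000 = 0.7857.
Type II error: β = 1 − power = 1 − 0.7857 = 0.2143.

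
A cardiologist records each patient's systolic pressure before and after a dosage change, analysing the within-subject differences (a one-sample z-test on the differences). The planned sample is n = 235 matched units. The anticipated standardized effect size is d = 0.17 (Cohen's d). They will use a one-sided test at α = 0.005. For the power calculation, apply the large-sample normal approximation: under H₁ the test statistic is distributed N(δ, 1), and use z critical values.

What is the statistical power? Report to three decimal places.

Power ≈ 0.512

Noncentrality parameter: δ = d·√n = 0.17 × √235 = 2.6061
One-sided α = 0.005 → critical value z_{0.005} = 2.576.
Power = Φ(δ − 2.576) = Φ(0.030) = 0.5121.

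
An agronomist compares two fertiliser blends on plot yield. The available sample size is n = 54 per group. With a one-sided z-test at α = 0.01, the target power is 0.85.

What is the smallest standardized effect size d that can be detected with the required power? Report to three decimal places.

d ≈ 0.647

Required noncentrality: δ = z_{0.01} + z_{0.15} = 2.326 + 1.036 = 3.363.
δ = d·√(n/2) ⇒ d = δ/√(n/2) = 3.363/√(54/2) = 0.6472.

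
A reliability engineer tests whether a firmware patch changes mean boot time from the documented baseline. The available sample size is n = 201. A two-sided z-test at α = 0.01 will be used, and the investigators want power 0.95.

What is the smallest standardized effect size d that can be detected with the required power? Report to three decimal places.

Need Φ(δ − 2.576) = 0.95, so δ = 2.576 + 1.645 = 4.221.
(The second rejection-region term Φ(−δ − z_{α/2}) is negligible and dropped.)
δ = d·√n ⇒ d = δ/√n = 4.221/√201 = 0.2977.

d ≈ 0.298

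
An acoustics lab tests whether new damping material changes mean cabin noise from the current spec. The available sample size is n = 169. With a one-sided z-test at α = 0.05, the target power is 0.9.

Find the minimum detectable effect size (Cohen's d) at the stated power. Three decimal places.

d ≈ 0.225

Required noncentrality: δ = z_{0.05} + z_{0.10} = 1.645 + 1.282 = 2.926.
δ = d·√n ⇒ d = δ/√n = 2.926/√169 = 0.2251.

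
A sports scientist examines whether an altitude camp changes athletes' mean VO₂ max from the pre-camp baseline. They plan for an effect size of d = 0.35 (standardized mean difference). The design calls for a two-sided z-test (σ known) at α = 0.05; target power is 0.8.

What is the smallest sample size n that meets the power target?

Set Φ(δ − 1.960) = 0.8; then δ − 1.960 = Φ⁻¹(0.8) = 0.842, giving δ = 2.802.
(For δ > 0 the lower-tail rejection region contributes negligibly to power, so the one-term inversion is standard.)
δ = d·√n ⇒ n = (δ/d)² = (2.802 / 0.35)² = 64.07.
Round up to the next whole unit.

n = 65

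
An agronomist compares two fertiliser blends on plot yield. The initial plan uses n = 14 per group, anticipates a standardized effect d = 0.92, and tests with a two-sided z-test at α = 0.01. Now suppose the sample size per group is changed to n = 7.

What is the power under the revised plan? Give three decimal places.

With n = 7 per group: δ = d·√(n/2) = 0.92 × √(7/2) = 1.7212. Critical value z_{0.005} = 2.576.
Revised power = Φ(δ − 2.576) + Φ(−δ − 2.576) = Φ(-0.855) + Φ(-4.297) = 0.1964 + 0.0000 = 0.1964.

Power ≈ 0.196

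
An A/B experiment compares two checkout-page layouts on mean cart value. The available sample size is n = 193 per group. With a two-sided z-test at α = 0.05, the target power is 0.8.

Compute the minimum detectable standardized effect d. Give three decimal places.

Need Φ(δ − 1.960) = 0.8, so δ = 1.960 + 0.842 = 2.802.
(Lower-tail contribution to power is negligible for δ > 0.)
δ = d·√(n/2) ⇒ d = δ/√(n/2) = 2.802/√(193/2) = 0.2852.

d ≈ 0.285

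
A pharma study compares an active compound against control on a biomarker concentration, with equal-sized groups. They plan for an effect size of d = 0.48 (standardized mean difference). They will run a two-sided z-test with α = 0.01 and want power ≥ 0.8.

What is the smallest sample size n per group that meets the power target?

n = 102 per group

For power 0.8 need Φ(δ − z_{0.005}) = 0.8, so δ = z_{0.005} + z_{0.20} = 2.576 + 0.842 = 3.417.
(The Φ(−δ − z_{α/2}) term is vanishingly small for δ > 0 and is dropped in the standard sample-size formula.)
δ = d·√(n/2) ⇒ n = 2(δ/d)² = 2 × (3.417 / 0.48)² = 101.38.
Rounding up, n = 102 per group.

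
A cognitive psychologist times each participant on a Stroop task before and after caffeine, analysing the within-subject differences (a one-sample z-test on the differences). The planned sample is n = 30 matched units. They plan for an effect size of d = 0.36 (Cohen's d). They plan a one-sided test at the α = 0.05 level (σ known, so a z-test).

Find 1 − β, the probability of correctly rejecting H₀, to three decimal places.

Noncentrality parameter: δ = d·√n = 0.36 × √30 = 1.9718
Critical value for a one-sided test at α = 0.05: z_α = 1.645.
Power = P(Z > 1.645 − δ) = Φ(0.327) = 0.6281.

Power ≈ 0.628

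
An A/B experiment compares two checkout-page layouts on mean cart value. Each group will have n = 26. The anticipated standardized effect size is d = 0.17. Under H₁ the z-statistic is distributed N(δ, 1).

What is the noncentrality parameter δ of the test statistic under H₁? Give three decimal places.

The noncentrality parameter scales effect size by the design's sample-size factor: δ = d·√(n/2) = 0.17 × √(26/2) = 0.6129

δ ≈ 0.613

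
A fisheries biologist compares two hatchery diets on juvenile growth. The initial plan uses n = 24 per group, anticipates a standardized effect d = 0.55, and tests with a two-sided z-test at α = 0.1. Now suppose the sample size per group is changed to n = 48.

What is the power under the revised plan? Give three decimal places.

Power ≈ 0.853

With n = 48 per group: δ = d·√(n/2) = 0.55 × √(48/2) = 2.6944. Critical value z_{0.05} = 1.645.
Revised power = Φ(δ − 1.645) + Φ(−δ − 1.645) = Φ(1.050) + Φ(-4.339) = 0.8530 + 0.0000 = 0.8531.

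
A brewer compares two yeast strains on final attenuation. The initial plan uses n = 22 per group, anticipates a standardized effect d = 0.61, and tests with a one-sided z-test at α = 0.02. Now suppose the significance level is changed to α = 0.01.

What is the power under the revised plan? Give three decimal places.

Power ≈ 0.381

δ = d·√(n/2) = 0.61 × √(22/2) = 2.0231 (unchanged). New critical value: z_{0.01} = 2.326.
Revised power = P(Z > 2.326 − δ) = Φ(-0.303) = 0.3809.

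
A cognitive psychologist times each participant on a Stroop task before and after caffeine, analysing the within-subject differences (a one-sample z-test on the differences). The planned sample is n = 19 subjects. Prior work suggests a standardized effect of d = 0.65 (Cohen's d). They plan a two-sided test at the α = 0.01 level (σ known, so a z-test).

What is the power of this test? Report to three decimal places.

Power ≈ 0.602

Noncentrality parameter: δ = d·√n = 0.65 × √19 = 2.8333
Two-sided α = 0.01 → critical value z_{0.005} = 2.576.
Power = Φ(δ − 2.576) + Φ(−δ − 2.576) = Φ(0.257) + Φ(-5.409) = 0.6016 + 0.0000 = 0.6016.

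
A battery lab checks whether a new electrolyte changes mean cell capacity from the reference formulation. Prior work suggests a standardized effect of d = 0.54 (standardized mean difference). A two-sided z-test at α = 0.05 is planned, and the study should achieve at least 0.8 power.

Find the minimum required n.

n = 27

For power 0.8 need Φ(δ − z_{0.025}) = 0.8, so δ = z_{0.025} + z_{0.20} = 1.960 + 0.842 = 2.802.
(The Φ(−δ − z_{α/2}) term is vanishingly small for δ > 0 and is dropped in the standard sample-size formula.)
δ = d·√n ⇒ n = (δ/d)² = (2.802 / 0.54)² = 26.92.
Rounding up, n = 27.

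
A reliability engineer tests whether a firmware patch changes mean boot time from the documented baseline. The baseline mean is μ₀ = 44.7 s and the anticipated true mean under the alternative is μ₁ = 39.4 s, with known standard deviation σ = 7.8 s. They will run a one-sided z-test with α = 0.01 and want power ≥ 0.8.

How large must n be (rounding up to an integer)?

Standardized effect: d = |μ₁ − μ₀| / σ = |39.4 − 44.7| / 7.8 = 0.6795
Set Φ(δ − 2.326) = 0.8; then δ − 2.326 = Φ⁻¹(0.8) = 0.842, giving δ = 3.168.
δ = d·√n ⇒ n = (δ/d)² = (3.168 / 0.6795)² = 21.74.
Round up to the next whole unit.

n = 22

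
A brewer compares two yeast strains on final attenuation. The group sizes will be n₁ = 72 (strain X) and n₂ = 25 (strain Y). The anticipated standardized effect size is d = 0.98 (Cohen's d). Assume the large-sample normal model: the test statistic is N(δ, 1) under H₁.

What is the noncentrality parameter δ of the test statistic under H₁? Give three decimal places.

δ ≈ 4.222

The noncentrality parameter scales effect size by the design's sample-size factor: δ = d / √(1/n₁ + 1/n₂) = 0.98 / √(1/72 + 1/25) = 4.2216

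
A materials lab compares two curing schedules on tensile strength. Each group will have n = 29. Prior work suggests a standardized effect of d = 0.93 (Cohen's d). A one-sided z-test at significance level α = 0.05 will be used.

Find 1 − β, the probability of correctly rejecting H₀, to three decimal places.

Noncentrality parameter: δ = d·√(n/2) = 0.93 × √(29/2) = 3.5413
Critical value for a one-sided test at α = 0.05: z_α = 1.645.
Power = Φ(δ − 1.645) = Φ(1.896) = 0.9711.

Power ≈ 0.971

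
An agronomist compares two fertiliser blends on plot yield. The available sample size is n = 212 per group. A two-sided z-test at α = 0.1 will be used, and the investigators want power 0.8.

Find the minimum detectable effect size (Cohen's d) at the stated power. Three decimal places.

d ≈ 0.242

Required noncentrality: δ = z_{0.05} + z_{0.20} = 1.645 + 0.842 = 2.486.
(The second rejection-region term Φ(−δ − z_{α/2}) is negligible and dropped.)
δ = d·√(n/2) ⇒ d = δ/√(n/2) = 2.486/√(212/2) = 0.2415.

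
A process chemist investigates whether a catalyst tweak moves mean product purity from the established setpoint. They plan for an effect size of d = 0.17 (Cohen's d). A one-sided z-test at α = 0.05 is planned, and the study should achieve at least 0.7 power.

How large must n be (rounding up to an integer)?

For power 0.7 need Φ(δ − z_{0.05}) = 0.7, so δ = z_{0.05} + z_{0.30} = 1.645 + 0.524 = 2.169.
δ = d·√n ⇒ n = (δ/d)² = (2.169 / 0.17)² = 162.83.
Rounding up, n = 163.

n = 163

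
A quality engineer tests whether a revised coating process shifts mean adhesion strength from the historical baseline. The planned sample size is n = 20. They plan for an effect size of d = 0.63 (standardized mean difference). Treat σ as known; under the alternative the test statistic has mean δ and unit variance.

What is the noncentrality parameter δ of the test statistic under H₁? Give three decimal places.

δ ≈ 2.817

The noncentrality parameter scales effect size by the design's sample-size factor: δ = d·√n = 0.63 × √20 = 2.8174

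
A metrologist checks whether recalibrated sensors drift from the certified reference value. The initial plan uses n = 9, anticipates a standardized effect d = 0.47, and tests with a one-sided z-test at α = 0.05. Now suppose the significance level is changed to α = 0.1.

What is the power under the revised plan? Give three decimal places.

δ = d·√n = 0.47 × √9 = 1.4100 (unchanged). New critical value: z_{0.1} = 1.282.
Revised power = Φ(δ − 1.282) = Φ(0.128) = 0.5511.

Power ≈ 0.551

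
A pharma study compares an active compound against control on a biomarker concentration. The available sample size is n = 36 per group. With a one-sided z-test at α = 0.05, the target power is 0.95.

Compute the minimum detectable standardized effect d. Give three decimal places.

Required noncentrality: δ = z_{0.05} + z_{0.05} = 1.645 + 1.645 = 3.290.
δ = d·√(n/2) ⇒ d = δ/√(n/2) = 3.290/√(36/2) = 0.7754.

d ≈ 0.775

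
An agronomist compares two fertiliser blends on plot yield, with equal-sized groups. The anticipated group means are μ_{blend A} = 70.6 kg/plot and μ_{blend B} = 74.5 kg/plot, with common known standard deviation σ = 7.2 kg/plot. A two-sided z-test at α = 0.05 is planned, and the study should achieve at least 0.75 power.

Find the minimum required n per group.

n = 48 per group

Standardized effect: d = |μ_{blend A} − μ_{blend B}| / σ = |70.6 − 74.5| / 7.2 = 0.5417
For power 0.75 need Φ(δ − z_{0.025}) = 0.75, so δ = z_{0.025} + z_{0.25} = 1.960 + 0.674 = 2.634.
(For δ > 0 the lower-tail rejection region contributes negligibly to power, so the one-term inversion is standard.)
δ = d·√(n/2) ⇒ n = 2(δ/d)² = 2 × (2.634 / 0.5417)² = 47.31.
Rounding up, n = 48 per group.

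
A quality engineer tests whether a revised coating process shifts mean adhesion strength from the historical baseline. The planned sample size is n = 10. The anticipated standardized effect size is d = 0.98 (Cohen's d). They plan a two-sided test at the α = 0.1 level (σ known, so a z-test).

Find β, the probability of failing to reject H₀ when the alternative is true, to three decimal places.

Noncentrality parameter: δ = d·√n = 0.98 × √10 = 3.0990
Two-sided α = 0.1 → critical value z_{0.05} = 1.645.
Power = Φ(δ − 1.645) + Φ(−δ − 1.645) = Φ(1.454) + Φ(-4.744) = 0.9271 + 0.0000 = 0.9271.
Type II error: β = 1 − power = 1 − 0.9271 = 0.0729.

β ≈ 0.073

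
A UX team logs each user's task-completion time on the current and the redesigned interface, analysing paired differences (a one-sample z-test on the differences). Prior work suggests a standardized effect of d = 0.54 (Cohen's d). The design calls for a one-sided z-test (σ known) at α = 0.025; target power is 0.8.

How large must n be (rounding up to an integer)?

Set Φ(δ − 1.960) = 0.8; then δ − 1.960 = Φ⁻¹(0.8) = 0.842, giving δ = 2.802.
δ = d·√n ⇒ n = (δ/d)² = (2.802 / 0.54)² = 26.92.
Round up to the next whole unit.

n = 27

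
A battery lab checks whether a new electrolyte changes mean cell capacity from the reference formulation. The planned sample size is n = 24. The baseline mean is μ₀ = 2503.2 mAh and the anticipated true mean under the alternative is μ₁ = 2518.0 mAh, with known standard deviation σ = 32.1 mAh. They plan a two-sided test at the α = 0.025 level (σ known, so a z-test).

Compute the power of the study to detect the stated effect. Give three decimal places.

Power ≈ 0.507

Standardized effect: d = |μ₁ − μ₀| / σ = |2518.0 − 2503.2| / 32.1 = 0.4611
Noncentrality parameter: δ = d·√n = 0.4611 × √24 = 2.2587
Critical value for a two-sided test at α = 0.025: z_{α/2} = 2.241.
Power = Φ(δ − 2.241) + Φ(−δ − 2.241) = Φ(0.017) + Φ(-4.500) = 0.5069 + 0.0000 = 0.5069.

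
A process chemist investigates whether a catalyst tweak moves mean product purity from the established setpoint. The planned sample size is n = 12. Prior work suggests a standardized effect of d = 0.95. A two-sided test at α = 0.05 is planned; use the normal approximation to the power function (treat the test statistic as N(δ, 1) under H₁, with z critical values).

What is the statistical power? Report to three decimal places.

Noncentrality parameter: δ = d·√n = 0.95 × √12 = 3.2909
Critical value for a two-sided test at α = 0.05: z_{α/2} = 1.960.
Power = Φ(δ − 1.960) + Φ(−δ − 1.960) = Φ(1.331) + Φ(-5.251) = 0.9084 + 0.0000 = 0.9084.

Power ≈ 0.908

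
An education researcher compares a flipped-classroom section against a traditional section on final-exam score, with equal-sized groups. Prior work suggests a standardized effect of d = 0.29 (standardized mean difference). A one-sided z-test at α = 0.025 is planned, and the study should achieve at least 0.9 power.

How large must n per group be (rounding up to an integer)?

For power 0.9 need Φ(δ − z_{0.025}) = 0.9, so δ = z_{0.025} + z_{0.10} = 1.960 + 1.282 = 3.242.
δ = d·√(n/2) ⇒ n = 2(δ/d)² = 2 × (3.242 / 0.29)² = 249.88.
Round up to the next whole unit.

n = 250 per group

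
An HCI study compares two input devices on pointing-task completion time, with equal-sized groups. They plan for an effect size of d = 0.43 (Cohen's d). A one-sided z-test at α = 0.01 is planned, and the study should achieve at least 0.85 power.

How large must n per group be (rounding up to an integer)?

n = 123 per group

Set Φ(δ − 2.326) = 0.85; then δ − 2.326 = Φ⁻¹(0.85) = 1.036, giving δ = 3.363.
δ = d·√(n/2) ⇒ n = 2(δ/d)² = 2 × (3.363 / 0.43)² = 122.32.
Rounding up, n = 123 per group.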